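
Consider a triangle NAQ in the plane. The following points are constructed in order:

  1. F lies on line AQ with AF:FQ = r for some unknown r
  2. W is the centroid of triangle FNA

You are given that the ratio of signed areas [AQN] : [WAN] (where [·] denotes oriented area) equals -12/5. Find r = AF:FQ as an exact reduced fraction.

r = -5

Choose coordinates N = (0, 0), A = (1, 0), Q = (0, 1).
1. With AF:FQ = r, write λ = r/(r+1) so F = A + λ·(Q−A); F is affine-linear in λ
2. W is the centroid of triangle FNA ⇒ W is an affine combination of earlier points and hence also affine-linear in λ
Every point depending on F is an affine combination of F and λ-independent points, so each such coordinate is linear in λ; the λ² term in each signed area is a multiple of (Q−A)×(Q−A) = 0, so 2·[AQN] and 2·[WAN] are each linear in λ. Evaluating at λ=0 and λ=1:
  2·[AQN] = 1,   2·[WAN] = -1/3·λ
So [AQN]:[WAN] = (1) / (-1/3·λ). Setting this equal to -12/5:
  1 = -12/5·(-1/3·λ)  ⇒  λ = 5/4
Then r = λ/(1−λ) = (5/4)/(-1/4) = -5. Check: with r = -5, F = (-1/4, 5/4) and [AQN]:[WAN] = -12/5 as required.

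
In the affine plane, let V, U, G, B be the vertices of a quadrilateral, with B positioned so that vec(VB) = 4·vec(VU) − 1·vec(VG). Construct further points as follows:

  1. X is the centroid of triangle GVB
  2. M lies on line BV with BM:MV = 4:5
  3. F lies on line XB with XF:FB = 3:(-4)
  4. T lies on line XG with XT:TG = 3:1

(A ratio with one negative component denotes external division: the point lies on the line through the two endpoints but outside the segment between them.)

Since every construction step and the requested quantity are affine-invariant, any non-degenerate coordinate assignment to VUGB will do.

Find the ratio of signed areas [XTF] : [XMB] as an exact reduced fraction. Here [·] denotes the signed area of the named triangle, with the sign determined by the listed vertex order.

Assign V = (0, 0), U = (1, 0), G = (0, 1), B = (4, -1) — the answer is frame-independent, so this choice is without loss of generality.
1. X is the centroid of triangle GVB ⇒ X = (4/3, 0)
2. M lies on line BV with BM:MV = 4:5 ⇒ M = (20/9, -5/9)
3. F lies on line XB with XF:FB = 3:(-4) ⇒ F = (-20/3, 3)
4. T lies on line XG with XT:TG = 3:1 ⇒ T = (1/3, 3/4)
2·[XTF] = 3, 2·[XMB] = 16/27
[XTF]:[XMB] = 3:16/27 = 81/16

[XTF]:[XMB] = 81/16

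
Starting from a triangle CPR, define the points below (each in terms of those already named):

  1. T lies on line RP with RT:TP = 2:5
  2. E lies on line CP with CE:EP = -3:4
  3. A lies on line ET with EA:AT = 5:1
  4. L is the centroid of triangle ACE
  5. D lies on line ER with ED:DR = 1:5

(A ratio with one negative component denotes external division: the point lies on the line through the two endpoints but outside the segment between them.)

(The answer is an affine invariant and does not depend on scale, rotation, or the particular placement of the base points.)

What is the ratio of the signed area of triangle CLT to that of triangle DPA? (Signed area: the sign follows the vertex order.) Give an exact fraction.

[CLT]:[DPA] = -105/236

Assign C = (0, 0), P = (1, 0), R = (0, 1) — the answer is frame-independent, so this choice is without loss of generality.
1. T lies on line RP with RT:TP = 2:5 ⇒ T = (2/7, 5/7)
2. E lies on line CP with CE:EP = -3:4 ⇒ E = (-3, 0)
3. A lies on line ET with EA:AT = 5:1 ⇒ A = (-11/42, 25/42)
4. L is the centroid of triangle ACE ⇒ L = (-137/126, 25/126)
5. D lies on line ER with ED:DR = 1:5 ⇒ D = (-5/2, 1/6)
2·[CLT] = -5/6, 2·[DPA] = 118/63
[CLT]:[DPA] = -5/6:118/63 = -105/236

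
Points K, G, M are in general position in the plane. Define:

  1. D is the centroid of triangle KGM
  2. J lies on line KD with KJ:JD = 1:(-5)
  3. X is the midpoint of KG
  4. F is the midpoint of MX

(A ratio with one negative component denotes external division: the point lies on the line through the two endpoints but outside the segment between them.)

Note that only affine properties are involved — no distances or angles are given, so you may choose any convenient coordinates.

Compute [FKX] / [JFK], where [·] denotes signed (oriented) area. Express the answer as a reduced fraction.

[FKX]:[JFK] = -12

Assign K = (0, 0), G = (1, 0), M = (0, 1) — the answer is frame-independent, so this choice is without loss of generality.
1. D is the centroid of triangle KGM ⇒ D = (1/3, 1/3)
2. J lies on line KD with KJ:JD = 1:(-5) ⇒ J = (-1/12, -1/12)
3. X is the midpoint of KG ⇒ X = (1/2, 0)
4. F is the midpoint of MX ⇒ F = (1/4, 1/2)
2·[FKX] = 1/4, 2·[JFK] = -1/48
[FKX]:[JFK] = 1/4:-1/48 = -12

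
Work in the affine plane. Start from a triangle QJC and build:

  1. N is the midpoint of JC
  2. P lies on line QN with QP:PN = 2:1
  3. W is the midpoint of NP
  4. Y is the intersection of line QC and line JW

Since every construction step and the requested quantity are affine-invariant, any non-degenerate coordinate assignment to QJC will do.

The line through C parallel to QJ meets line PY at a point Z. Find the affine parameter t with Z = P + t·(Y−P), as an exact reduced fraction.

t = 7/4

Set Q = (0, 0), J = (1, 0), C = (0, 1); any affine frame gives the same invariant.
1. N is the midpoint of JC ⇒ N = (1/2, 1/2)
2. P lies on line QN with QP:PN = 2:1 ⇒ P = (1/3, 1/3)
3. W is the midpoint of NP ⇒ W = (5/12, 5/12)
4. Y is the intersection of line QC and line JW ⇒ Y = (0, 5/7)
through C parallel to QJ: direction (1, 0); meets PY at Z = (-1/4, 1)
Z = P + t·(Y−P) with t = 7/4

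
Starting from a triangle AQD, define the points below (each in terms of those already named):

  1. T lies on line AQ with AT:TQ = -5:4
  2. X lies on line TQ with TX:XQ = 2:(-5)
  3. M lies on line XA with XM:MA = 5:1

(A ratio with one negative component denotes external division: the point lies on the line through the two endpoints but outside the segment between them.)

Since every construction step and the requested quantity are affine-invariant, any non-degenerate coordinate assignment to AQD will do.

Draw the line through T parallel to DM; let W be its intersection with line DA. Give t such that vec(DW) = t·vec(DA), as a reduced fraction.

t = -67/23

Set A = (0, 0), Q = (1, 0), D = (0, 1); any affine frame gives the same invariant.
1. T lies on line AQ with AT:TQ = -5:4 ⇒ T = (5, 0)
2. X lies on line TQ with TX:XQ = 2:(-5) ⇒ X = (23/3, 0)
3. M lies on line XA with XM:MA = 5:1 ⇒ M = (23/18, 0)
through T parallel to DM: direction (23/18, -1); meets DA at W = (0, 90/23)
W = D + t·(A−D) with t = -67/23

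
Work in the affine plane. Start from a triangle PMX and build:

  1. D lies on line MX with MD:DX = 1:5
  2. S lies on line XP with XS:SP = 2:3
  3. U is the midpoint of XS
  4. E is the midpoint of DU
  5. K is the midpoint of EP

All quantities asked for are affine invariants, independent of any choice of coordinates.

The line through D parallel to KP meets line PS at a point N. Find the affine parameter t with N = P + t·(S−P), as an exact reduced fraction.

t = -4/3

Assign P = (0, 0), M = (1, 0), X = (0, 1) — the answer is frame-independent, so this choice is without loss of generality.
1. D lies on line MX with MD:DX = 1:5 ⇒ D = (5/6, 1/6)
2. S lies on line XP with XS:SP = 2:3 ⇒ S = (0, 3/5)
3. U is the midpoint of XS ⇒ U = (0, 4/5)
4. E is the midpoint of DU ⇒ E = (5/12, 29/60)
5. K is the midpoint of EP ⇒ K = (5/24, 29/120)
through D parallel to KP: direction (-5/24, -29/120); meets PS at N = (0, -4/5)
N = P + t·(S−P) with t = -4/3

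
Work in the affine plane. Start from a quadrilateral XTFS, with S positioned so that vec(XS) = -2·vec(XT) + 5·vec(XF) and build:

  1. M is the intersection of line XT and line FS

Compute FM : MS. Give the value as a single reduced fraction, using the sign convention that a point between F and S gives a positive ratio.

FM:MS = -1/5

Choose coordinates X = (0, 0), T = (1, 0), F = (0, 1), S = (-2, 5).
1. M is the intersection of line XT and line FS ⇒ M = (1/2, 0)
M = F + t·(S−F) with t = -1/4, so FM:MS = t:(1−t) = -1/4:5/4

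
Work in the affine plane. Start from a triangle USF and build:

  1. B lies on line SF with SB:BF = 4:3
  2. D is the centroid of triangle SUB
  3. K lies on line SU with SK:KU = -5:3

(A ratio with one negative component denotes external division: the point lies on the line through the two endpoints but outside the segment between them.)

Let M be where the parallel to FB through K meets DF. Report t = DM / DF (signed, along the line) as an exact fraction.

t = -13/2

Assign U = (0, 0), S = (1, 0), F = (0, 1) — the answer is frame-independent, so this choice is without loss of generality.
1. B lies on line SF with SB:BF = 4:3 ⇒ B = (3/7, 4/7)
2. D is the centroid of triangle SUB ⇒ D = (10/21, 4/21)
3. K lies on line SU with SK:KU = -5:3 ⇒ K = (-3/2, 0)
through K parallel to FB: direction (3/7, -3/7); meets DF at M = (25/7, -71/14)
M = D + t·(F−D) with t = -13/2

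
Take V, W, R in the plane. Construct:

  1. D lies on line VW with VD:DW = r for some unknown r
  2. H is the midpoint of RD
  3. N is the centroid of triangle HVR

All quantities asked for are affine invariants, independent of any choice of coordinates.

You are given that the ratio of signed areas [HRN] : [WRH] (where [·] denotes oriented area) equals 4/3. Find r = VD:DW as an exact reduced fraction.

r = 4

Choose coordinates V = (0, 0), W = (1, 0), R = (0, 1).
1. With VD:DW = r, write λ = r/(r+1) so D = V + λ·(W−V); D is affine-linear in λ
2. H is the midpoint of RD ⇒ H is an affine combination of earlier points and hence also affine-linear in λ
3. N is the centroid of triangle HVR ⇒ N is an affine combination of earlier points and hence also affine-linear in λ
Every point depending on D is an affine combination of D and λ-independent points, so each such coordinate is linear in λ; the λ² term in each signed area is a multiple of (W−V)×(W−V) = 0, so 2·[HRN] and 2·[WRH] are each linear in λ. Evaluating at λ=0 and λ=1:
  2·[HRN] = 1/6·λ,   2·[WRH] = -1/2·λ + 1/2
So [HRN]:[WRH] = (1/6·λ) / (-1/2·λ + 1/2). Setting this equal to 4/3:
  1/6·λ = 4/3·(-1/2·λ + 1/2)  ⇒  λ = 4/5
Then r = λ/(1−λ) = (4/5)/(1/5) = 4. Check: with r = 4, D = (4/5, 0) and [HRN]:[WRH] = 4/3 as required.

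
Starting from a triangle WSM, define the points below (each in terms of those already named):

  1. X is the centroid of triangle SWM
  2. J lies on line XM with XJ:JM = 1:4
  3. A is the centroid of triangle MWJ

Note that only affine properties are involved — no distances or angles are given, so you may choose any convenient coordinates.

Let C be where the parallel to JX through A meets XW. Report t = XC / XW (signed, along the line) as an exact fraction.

t = 1/3

Choose coordinates W = (0, 0), S = (1, 0), M = (0, 1).
1. X is the centroid of triangle SWM ⇒ X = (1/3, 1/3)
2. J lies on line XM with XJ:JM = 1:4 ⇒ J = (4/15, 7/15)
3. A is the centroid of triangle MWJ ⇒ A = (4/45, 22/45)
through A parallel to JX: direction (1/15, -2/15); meets XW at C = (2/9, 2/9)
C = X + t·(W−X) with t = 1/3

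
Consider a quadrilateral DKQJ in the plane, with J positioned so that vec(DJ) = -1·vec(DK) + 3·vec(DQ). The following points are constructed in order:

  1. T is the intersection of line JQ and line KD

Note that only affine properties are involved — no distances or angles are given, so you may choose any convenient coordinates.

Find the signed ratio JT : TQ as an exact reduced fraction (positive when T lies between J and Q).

JT:TQ = -3

Set D = (0, 0), K = (1, 0), Q = (0, 1), J = (-1, 3); any affine frame gives the same invariant.
1. T is the intersection of line JQ and line KD ⇒ T = (1/2, 0)
T = J + t·(Q−J) with t = 3/2, so JT:TQ = t:(1−t) = 3/2:-1/2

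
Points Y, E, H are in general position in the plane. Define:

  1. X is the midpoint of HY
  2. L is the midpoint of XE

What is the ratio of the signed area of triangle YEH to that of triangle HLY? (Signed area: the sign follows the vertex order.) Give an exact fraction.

[YEH]:[HLY] = -2

Work in coordinates with Y = (0, 0), E = (1, 0), H = (0, 1).
1. X is the midpoint of HY ⇒ X = (0, 1/2)
2. L is the midpoint of XE ⇒ L = (1/2, 1/4)
2·[YEH] = 1, 2·[HLY] = -1/2
[YEH]:[HLY] = 1:-1/2 = -2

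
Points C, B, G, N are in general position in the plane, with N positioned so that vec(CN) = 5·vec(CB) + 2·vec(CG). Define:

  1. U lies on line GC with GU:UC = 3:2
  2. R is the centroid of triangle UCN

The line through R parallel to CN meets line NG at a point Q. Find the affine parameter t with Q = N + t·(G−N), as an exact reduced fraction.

Assign C = (0, 0), B = (1, 0), G = (0, 1), N = (5, 2) — the answer is frame-independent, so this choice is without loss of generality.
1. U lies on line GC with GU:UC = 3:2 ⇒ U = (0, 2/5)
2. R is the centroid of triangle UCN ⇒ R = (5/3, 4/5)
through R parallel to CN: direction (5, 2); meets NG at Q = (13/3, 28/15)
Q = N + t·(G−N) with t = 2/15

t = 2/15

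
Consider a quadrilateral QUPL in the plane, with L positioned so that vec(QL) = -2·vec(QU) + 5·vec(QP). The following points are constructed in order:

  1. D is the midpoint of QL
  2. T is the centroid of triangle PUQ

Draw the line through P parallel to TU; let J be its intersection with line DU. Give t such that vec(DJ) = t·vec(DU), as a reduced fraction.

Choose coordinates Q = (0, 0), U = (1, 0), P = (0, 1), L = (-2, 5).
1. D is the midpoint of QL ⇒ D = (-1, 5/2)
2. T is the centroid of triangle PUQ ⇒ T = (1/3, 1/3)
through P parallel to TU: direction (2/3, -1/3); meets DU at J = (1/3, 5/6)
J = D + t·(U−D) with t = 2/3

t = 2/3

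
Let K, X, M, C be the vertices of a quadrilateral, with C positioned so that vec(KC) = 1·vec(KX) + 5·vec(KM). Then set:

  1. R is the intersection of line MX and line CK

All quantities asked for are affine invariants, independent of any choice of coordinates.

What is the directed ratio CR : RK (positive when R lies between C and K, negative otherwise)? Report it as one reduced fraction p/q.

CR:RK = 5

Work in coordinates with K = (0, 0), X = (1, 0), M = (0, 1), C = (1, 5).
1. R is the intersection of line MX and line CK ⇒ R = (1/6, 5/6)
R = C + t·(K−C) with t = 5/6, so CR:RK = t:(1−t) = 5/6:1/6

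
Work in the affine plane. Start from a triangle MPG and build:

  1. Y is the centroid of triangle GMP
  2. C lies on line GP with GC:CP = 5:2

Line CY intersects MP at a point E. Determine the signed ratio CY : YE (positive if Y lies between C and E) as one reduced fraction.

Set M = (0, 0), P = (1, 0), G = (0, 1); any affine frame gives the same invariant.
1. Y is the centroid of triangle GMP ⇒ Y = (1/3, 1/3)
2. C lies on line GP with GC:CP = 5:2 ⇒ C = (5/7, 2/7)
line CY meets MP at E = (3, 0)
Y = C + t·(E−C) with t = -1/6, so CY:YE = -1/6:7/6

CY:YE = -1/7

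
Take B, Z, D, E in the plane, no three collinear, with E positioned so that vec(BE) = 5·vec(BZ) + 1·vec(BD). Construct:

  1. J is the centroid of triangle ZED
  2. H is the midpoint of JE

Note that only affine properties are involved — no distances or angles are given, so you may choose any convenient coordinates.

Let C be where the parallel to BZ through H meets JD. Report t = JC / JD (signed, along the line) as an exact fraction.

t = 1/2

Work in coordinates with B = (0, 0), Z = (1, 0), D = (0, 1), E = (5, 1).
1. J is the centroid of triangle ZED ⇒ J = (2, 2/3)
2. H is the midpoint of JE ⇒ H = (7/2, 5/6)
through H parallel to BZ: direction (1, 0); meets JD at C = (1, 5/6)
C = J + t·(D−J) with t = 1/2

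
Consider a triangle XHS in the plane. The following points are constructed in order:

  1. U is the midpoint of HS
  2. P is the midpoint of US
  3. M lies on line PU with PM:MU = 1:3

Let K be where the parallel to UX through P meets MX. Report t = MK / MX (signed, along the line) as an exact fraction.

t = -1/3

Choose coordinates X = (0, 0), H = (1, 0), S = (0, 1).
1. U is the midpoint of HS ⇒ U = (1/2, 1/2)
2. P is the midpoint of US ⇒ P = (1/4, 3/4)
3. M lies on line PU with PM:MU = 1:3 ⇒ M = (5/16, 11/16)
through P parallel to UX: direction (-1/2, -1/2); meets MX at K = (5/12, 11/12)
K = M + t·(X−M) with t = -1/3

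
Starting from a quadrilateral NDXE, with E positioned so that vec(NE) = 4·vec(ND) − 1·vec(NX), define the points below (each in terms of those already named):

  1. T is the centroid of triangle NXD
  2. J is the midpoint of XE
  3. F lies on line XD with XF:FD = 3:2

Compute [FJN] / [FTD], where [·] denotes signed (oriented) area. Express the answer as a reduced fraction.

[FJN]:[FTD] = -6

Work in coordinates with N = (0, 0), D = (1, 0), X = (0, 1), E = (4, -1).
1. T is the centroid of triangle NXD ⇒ T = (1/3, 1/3)
2. J is the midpoint of XE ⇒ J = (2, 0)
3. F lies on line XD with XF:FD = 3:2 ⇒ F = (3/5, 2/5)
2·[FJN] = -4/5, 2·[FTD] = 2/15
[FJN]:[FTD] = -4/5:2/15 = -6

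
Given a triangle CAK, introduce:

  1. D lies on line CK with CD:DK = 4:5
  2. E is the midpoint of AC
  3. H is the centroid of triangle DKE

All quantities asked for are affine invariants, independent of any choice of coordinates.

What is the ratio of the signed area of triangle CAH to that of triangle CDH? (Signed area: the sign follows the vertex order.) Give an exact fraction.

Assign C = (0, 0), A = (1, 0), K = (0, 1) — the answer is frame-independent, so this choice is without loss of generality.
1. D lies on line CK with CD:DK = 4:5 ⇒ D = (0, 4/9)
2. E is the midpoint of AC ⇒ E = (1/2, 0)
3. H is the centroid of triangle DKE ⇒ H = (1/6, 13/27)
2·[CAH] = 13/27, 2·[CDH] = -2/27
[CAH]:[CDH] = 13/27:-2/27 = -13/2

[CAH]:[CDH] = -13/2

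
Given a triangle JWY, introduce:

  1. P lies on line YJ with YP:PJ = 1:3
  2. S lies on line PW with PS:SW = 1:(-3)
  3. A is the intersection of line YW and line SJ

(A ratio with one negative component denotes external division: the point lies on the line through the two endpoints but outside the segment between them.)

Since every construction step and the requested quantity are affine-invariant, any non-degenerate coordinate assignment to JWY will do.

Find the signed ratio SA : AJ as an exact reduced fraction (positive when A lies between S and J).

SA:AJ = -3/8

Choose coordinates J = (0, 0), W = (1, 0), Y = (0, 1).
1. P lies on line YJ with YP:PJ = 1:3 ⇒ P = (0, 3/4)
2. S lies on line PW with PS:SW = 1:(-3) ⇒ S = (-1/2, 9/8)
3. A is the intersection of line YW and line SJ ⇒ A = (-4/5, 9/5)
A = S + t·(J−S) with t = -3/5, so SA:AJ = t:(1−t) = -3/5:8/5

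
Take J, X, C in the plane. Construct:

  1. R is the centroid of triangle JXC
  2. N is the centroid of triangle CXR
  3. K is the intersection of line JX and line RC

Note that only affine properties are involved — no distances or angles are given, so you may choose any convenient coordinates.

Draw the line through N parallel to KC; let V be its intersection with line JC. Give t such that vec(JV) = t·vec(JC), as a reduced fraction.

Work in coordinates with J = (0, 0), X = (1, 0), C = (0, 1).
1. R is the centroid of triangle JXC ⇒ R = (1/3, 1/3)
2. N is the centroid of triangle CXR ⇒ N = (4/9, 4/9)
3. K is the intersection of line JX and line RC ⇒ K = (1/2, 0)
through N parallel to KC: direction (-1/2, 1); meets JC at V = (0, 4/3)
V = J + t·(C−J) with t = 4/3

t = 4/3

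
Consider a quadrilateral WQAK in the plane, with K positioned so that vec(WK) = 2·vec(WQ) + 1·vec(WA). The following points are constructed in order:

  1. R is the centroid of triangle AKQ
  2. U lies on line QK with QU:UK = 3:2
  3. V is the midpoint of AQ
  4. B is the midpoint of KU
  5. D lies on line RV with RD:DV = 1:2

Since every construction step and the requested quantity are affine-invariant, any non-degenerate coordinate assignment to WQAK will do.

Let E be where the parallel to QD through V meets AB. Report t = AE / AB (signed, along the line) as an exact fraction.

t = 5/24

Assign W = (0, 0), Q = (1, 0), A = (0, 1), K = (2, 1) — the answer is frame-independent, so this choice is without loss of generality.
1. R is the centroid of triangle AKQ ⇒ R = (1, 2/3)
2. U lies on line QK with QU:UK = 3:2 ⇒ U = (8/5, 3/5)
3. V is the midpoint of AQ ⇒ V = (1/2, 1/2)
4. B is the midpoint of KU ⇒ B = (9/5, 4/5)
5. D lies on line RV with RD:DV = 1:2 ⇒ D = (5/6, 11/18)
through V parallel to QD: direction (-1/6, 11/18); meets AB at E = (3/8, 23/24)
E = A + t·(B−A) with t = 5/24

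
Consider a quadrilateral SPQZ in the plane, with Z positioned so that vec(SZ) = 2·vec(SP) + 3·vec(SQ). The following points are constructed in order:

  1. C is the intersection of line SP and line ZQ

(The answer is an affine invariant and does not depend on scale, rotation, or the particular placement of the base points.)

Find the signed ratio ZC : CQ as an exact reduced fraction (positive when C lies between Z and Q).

ZC:CQ = -3

Assign S = (0, 0), P = (1, 0), Q = (0, 1), Z = (2, 3) — the answer is frame-independent, so this choice is without loss of generality.
1. C is the intersection of line SP and line ZQ ⇒ C = (-1, 0)
C = Z + t·(Q−Z) with t = 3/2, so ZC:CQ = t:(1−t) = 3/2:-1/2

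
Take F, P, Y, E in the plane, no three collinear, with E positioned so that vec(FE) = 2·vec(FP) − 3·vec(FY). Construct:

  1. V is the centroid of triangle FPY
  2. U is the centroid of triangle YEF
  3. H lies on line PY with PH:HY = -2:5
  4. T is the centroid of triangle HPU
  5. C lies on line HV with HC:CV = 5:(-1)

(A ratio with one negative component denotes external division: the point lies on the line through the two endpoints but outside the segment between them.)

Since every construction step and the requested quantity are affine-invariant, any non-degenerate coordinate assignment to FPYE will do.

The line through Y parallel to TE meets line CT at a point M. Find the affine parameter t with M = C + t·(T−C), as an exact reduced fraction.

Choose coordinates F = (0, 0), P = (1, 0), Y = (0, 1), E = (2, -3).
1. V is the centroid of triangle FPY ⇒ V = (1/3, 1/3)
2. U is the centroid of triangle YEF ⇒ U = (2/3, -2/3)
3. H lies on line PY with PH:HY = -2:5 ⇒ H = (5/3, -2/3)
4. T is the centroid of triangle HPU ⇒ T = (10/9, -4/9)
5. C lies on line HV with HC:CV = 5:(-1) ⇒ C = (0, 7/12)
through Y parallel to TE: direction (8/9, -23/9); meets CT at M = (25/117, 361/936)
M = C + t·(T−C) with t = 5/26

t = 5/26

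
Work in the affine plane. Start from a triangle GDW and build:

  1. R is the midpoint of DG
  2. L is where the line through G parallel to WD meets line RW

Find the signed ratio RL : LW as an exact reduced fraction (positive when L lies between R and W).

Choose coordinates G = (0, 0), D = (1, 0), W = (0, 1).
1. R is the midpoint of DG ⇒ R = (1/2, 0)
2. L is where the line through G parallel to WD meets line RW ⇒ L = (1, -1)
L = R + t·(W−R) with t = -1, so RL:LW = t:(1−t) = -1:2

RL:LW = -1/2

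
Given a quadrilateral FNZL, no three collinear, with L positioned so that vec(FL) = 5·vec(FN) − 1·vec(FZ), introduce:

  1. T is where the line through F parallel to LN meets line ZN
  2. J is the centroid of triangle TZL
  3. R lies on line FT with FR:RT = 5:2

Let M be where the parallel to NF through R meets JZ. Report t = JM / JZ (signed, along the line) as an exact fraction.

Choose coordinates F = (0, 0), N = (1, 0), Z = (0, 1), L = (5, -1).
1. T is where the line through F parallel to LN meets line ZN ⇒ T = (4/3, -1/3)
2. J is the centroid of triangle TZL ⇒ J = (19/9, -1/9)
3. R lies on line FT with FR:RT = 5:2 ⇒ R = (20/21, -5/21)
through R parallel to NF: direction (-1, 0); meets JZ at M = (247/105, -5/21)
M = J + t·(Z−J) with t = -4/35

t = -4/35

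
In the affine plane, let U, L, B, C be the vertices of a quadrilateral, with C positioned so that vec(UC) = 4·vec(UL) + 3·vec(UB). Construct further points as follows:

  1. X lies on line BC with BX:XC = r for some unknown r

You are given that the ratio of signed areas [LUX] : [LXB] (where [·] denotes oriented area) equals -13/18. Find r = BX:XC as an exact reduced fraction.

Set U = (0, 0), L = (1, 0), B = (0, 1), C = (4, 3); any affine frame gives the same invariant.
1. With BX:XC = r, write λ = r/(r+1) so X = B + λ·(C−B); X is affine-linear in λ
Every point depending on X is an affine combination of X and λ-independent points, so each such coordinate is linear in λ; the λ² term in each signed area is a multiple of (C−B)×(C−B) = 0, so 2·[LUX] and 2·[LXB] are each linear in λ. Evaluating at λ=0 and λ=1:
  2·[LUX] = -2·λ − 1,   2·[LXB] = 6·λ
So [LUX]:[LXB] = (-2·λ − 1) / (6·λ). Setting this equal to -13/18:
  -2·λ − 1 = -13/18·(6·λ)  ⇒  λ = 3/7
Then r = λ/(1−λ) = (3/7)/(4/7) = 3/4. Check: with r = 3/4, X = (12/7, 13/7) and [LUX]:[LXB] = -13/18 as required.

r = 3/4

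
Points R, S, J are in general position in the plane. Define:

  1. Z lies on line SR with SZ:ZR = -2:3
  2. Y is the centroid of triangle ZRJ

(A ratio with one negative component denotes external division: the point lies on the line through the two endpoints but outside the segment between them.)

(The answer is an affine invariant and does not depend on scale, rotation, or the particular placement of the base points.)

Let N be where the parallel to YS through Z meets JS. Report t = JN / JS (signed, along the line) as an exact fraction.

Assign R = (0, 0), S = (1, 0), J = (0, 1) — the answer is frame-independent, so this choice is without loss of generality.
1. Z lies on line SR with SZ:ZR = -2:3 ⇒ Z = (3, 0)
2. Y is the centroid of triangle ZRJ ⇒ Y = (1, 1/3)
through Z parallel to YS: direction (0, -1/3); meets JS at N = (3, -2)
N = J + t·(S−J) with t = 3

t = 3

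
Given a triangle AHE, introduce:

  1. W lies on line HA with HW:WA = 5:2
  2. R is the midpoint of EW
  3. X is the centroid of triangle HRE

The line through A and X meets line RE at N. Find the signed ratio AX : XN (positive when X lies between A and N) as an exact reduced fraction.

AX:XN = -11/5

Assign A = (0, 0), H = (1, 0), E = (0, 1) — the answer is frame-independent, so this choice is without loss of generality.
1. W lies on line HA with HW:WA = 5:2 ⇒ W = (2/7, 0)
2. R is the midpoint of EW ⇒ R = (1/7, 1/2)
3. X is the centroid of triangle HRE ⇒ X = (8/21, 1/2)
line AX meets RE at N = (16/77, 3/11)
X = A + t·(N−A) with t = 11/6, so AX:XN = 11/6:-5/6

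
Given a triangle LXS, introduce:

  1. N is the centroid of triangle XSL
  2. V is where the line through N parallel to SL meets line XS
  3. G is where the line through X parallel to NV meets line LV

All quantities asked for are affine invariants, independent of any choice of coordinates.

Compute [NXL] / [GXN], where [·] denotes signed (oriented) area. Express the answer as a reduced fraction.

[NXL]:[GXN] = 1/4

Set L = (0, 0), X = (1, 0), S = (0, 1); any affine frame gives the same invariant.
1. N is the centroid of triangle XSL ⇒ N = (1/3, 1/3)
2. V is where the line through N parallel to SL meets line XS ⇒ V = (1/3, 2/3)
3. G is where the line through X parallel to NV meets line LV ⇒ G = (1, 2)
2·[NXL] = -1/3, 2·[GXN] = -4/3
[NXL]:[GXN] = -1/3:-4/3 = 1/4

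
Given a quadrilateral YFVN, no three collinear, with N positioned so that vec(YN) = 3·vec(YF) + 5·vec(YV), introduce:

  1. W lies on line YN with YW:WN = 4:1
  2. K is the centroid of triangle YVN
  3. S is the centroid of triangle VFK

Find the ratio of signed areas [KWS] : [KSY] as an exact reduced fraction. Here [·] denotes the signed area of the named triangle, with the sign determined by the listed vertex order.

[KWS]:[KSY] = 11/5

Assign Y = (0, 0), F = (1, 0), V = (0, 1), N = (3, 5) — the answer is frame-independent, so this choice is without loss of generality.
1. W lies on line YN with YW:WN = 4:1 ⇒ W = (12/5, 4)
2. K is the centroid of triangle YVN ⇒ K = (1, 2)
3. S is the centroid of triangle VFK ⇒ S = (2/3, 1)
2·[KWS] = -11/15, 2·[KSY] = -1/3
[KWS]:[KSY] = -11/15:-1/3 = 11/5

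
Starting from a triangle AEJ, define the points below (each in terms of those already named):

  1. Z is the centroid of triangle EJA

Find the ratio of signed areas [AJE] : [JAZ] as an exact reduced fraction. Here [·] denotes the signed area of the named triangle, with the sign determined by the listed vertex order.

[AJE]:[JAZ] = -3

Set A = (0, 0), E = (1, 0), J = (0, 1); any affine frame gives the same invariant.
1. Z is the centroid of triangle EJA ⇒ Z = (1/3, 1/3)
2·[AJE] = -1, 2·[JAZ] = 1/3
[AJE]:[JAZ] = -1:1/3 = -3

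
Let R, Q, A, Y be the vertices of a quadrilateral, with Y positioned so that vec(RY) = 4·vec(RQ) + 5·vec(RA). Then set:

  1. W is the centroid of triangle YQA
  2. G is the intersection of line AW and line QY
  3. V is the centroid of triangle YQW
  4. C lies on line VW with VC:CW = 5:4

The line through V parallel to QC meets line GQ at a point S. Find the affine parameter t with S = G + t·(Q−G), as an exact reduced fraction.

Work in coordinates with R = (0, 0), Q = (1, 0), A = (0, 1), Y = (4, 5).
1. W is the centroid of triangle YQA ⇒ W = (5/3, 2)
2. G is the intersection of line AW and line QY ⇒ G = (5/2, 5/2)
3. V is the centroid of triangle YQW ⇒ V = (20/9, 7/3)
4. C lies on line VW with VC:CW = 5:4 ⇒ C = (155/81, 58/27)
through V parallel to QC: direction (74/81, 58/27); meets GQ at S = (34/19, 25/19)
S = G + t·(Q−G) with t = 9/19

t = 9/19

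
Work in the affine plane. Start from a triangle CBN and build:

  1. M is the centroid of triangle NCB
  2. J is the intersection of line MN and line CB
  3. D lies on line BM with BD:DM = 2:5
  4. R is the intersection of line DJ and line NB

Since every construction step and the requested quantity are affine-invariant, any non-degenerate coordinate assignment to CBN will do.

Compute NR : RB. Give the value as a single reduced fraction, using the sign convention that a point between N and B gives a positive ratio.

NR:RB = 15/2

Set C = (0, 0), B = (1, 0), N = (0, 1); any affine frame gives the same invariant.
1. M is the centroid of triangle NCB ⇒ M = (1/3, 1/3)
2. J is the intersection of line MN and line CB ⇒ J = (1/2, 0)
3. D lies on line BM with BD:DM = 2:5 ⇒ D = (17/21, 2/21)
4. R is the intersection of line DJ and line NB ⇒ R = (15/17, 2/17)
R = N + t·(B−N) with t = 15/17, so NR:RB = t:(1−t) = 15/17:2/17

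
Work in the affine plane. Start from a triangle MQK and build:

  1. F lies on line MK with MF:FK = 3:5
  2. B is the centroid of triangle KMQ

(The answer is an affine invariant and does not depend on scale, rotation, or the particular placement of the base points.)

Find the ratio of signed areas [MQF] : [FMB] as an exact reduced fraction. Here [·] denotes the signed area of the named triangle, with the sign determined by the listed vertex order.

Choose coordinates M = (0, 0), Q = (1, 0), K = (0, 1).
1. F lies on line MK with MF:FK = 3:5 ⇒ F = (0, 3/8)
2. B is the centroid of triangle KMQ ⇒ B = (1/3, 1/3)
2·[MQF] = 3/8, 2·[FMB] = 1/8
[MQF]:[FMB] = 3/8:1/8 = 3

[MQF]:[FMB] = 3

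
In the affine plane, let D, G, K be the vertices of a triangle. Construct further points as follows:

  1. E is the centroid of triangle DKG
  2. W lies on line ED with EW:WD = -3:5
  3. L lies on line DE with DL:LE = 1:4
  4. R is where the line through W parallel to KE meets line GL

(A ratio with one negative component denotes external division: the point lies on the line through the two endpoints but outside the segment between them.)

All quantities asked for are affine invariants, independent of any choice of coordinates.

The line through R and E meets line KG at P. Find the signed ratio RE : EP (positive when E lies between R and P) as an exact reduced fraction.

Set D = (0, 0), G = (1, 0), K = (0, 1); any affine frame gives the same invariant.
1. E is the centroid of triangle DKG ⇒ E = (1/3, 1/3)
2. W lies on line ED with EW:WD = -3:5 ⇒ W = (5/6, 5/6)
3. L lies on line DE with DL:LE = 1:4 ⇒ L = (1/15, 1/15)
4. R is where the line through W parallel to KE meets line GL ⇒ R = (34/27, -1/54)
line RE meets KG at P = (27/31, 4/31)
E = R + t·(P−R) with t = 31/13, so RE:EP = 31/13:-18/13

RE:EP = -31/18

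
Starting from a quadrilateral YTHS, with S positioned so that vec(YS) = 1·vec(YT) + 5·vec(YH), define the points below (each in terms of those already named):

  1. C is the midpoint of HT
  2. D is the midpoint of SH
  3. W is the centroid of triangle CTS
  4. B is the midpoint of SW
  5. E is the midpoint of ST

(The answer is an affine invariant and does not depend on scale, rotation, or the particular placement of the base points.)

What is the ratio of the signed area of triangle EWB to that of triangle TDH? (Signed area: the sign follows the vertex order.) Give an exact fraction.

[EWB]:[TDH] = -1/12

Assign Y = (0, 0), T = (1, 0), H = (0, 1), S = (1, 5) — the answer is frame-independent, so this choice is without loss of generality.
1. C is the midpoint of HT ⇒ C = (1/2, 1/2)
2. D is the midpoint of SH ⇒ D = (1/2, 3)
3. W is the centroid of triangle CTS ⇒ W = (5/6, 11/6)
4. B is the midpoint of SW ⇒ B = (11/12, 41/12)
5. E is the midpoint of ST ⇒ E = (1, 5/2)
2·[EWB] = -5/24, 2·[TDH] = 5/2
[EWB]:[TDH] = -5/24:5/2 = -1/12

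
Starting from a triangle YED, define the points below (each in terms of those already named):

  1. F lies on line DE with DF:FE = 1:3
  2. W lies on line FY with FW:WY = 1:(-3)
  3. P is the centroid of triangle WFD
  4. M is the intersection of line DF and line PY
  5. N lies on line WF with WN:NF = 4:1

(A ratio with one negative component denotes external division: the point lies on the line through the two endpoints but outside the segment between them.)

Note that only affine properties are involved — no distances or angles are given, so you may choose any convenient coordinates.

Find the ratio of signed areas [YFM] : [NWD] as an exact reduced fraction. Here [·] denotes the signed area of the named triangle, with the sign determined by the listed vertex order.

[YFM]:[NWD] = 5/7

Work in coordinates with Y = (0, 0), E = (1, 0), D = (0, 1).
1. F lies on line DE with DF:FE = 1:3 ⇒ F = (1/4, 3/4)
2. W lies on line FY with FW:WY = 1:(-3) ⇒ W = (3/8, 9/8)
3. P is the centroid of triangle WFD ⇒ P = (5/24, 23/24)
4. M is the intersection of line DF and line PY ⇒ M = (5/28, 23/28)
5. N lies on line WF with WN:NF = 4:1 ⇒ N = (11/40, 33/40)
2·[YFM] = 1/14, 2·[NWD] = 1/10
[YFM]:[NWD] = 1/14:1/10 = 5/7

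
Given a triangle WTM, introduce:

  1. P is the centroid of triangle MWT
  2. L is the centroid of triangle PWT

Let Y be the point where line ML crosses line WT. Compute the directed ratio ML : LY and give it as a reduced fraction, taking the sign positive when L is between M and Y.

Choose coordinates W = (0, 0), T = (1, 0), M = (0, 1).
1. P is the centroid of triangle MWT ⇒ P = (1/3, 1/3)
2. L is the centroid of triangle PWT ⇒ L = (4/9, 1/9)
line ML meets WT at Y = (1/2, 0)
L = M + t·(Y−M) with t = 8/9, so ML:LY = 8/9:1/9

ML:LY = 8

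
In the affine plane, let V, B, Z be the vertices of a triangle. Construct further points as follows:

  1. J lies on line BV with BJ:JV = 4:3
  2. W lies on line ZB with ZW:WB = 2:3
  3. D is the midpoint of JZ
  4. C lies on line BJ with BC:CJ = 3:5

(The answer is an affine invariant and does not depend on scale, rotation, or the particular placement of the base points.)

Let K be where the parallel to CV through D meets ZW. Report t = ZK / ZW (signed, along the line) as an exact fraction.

t = 5/4

Assign V = (0, 0), B = (1, 0), Z = (0, 1) — the answer is frame-independent, so this choice is without loss of generality.
1. J lies on line BV with BJ:JV = 4:3 ⇒ J = (3/7, 0)
2. W lies on line ZB with ZW:WB = 2:3 ⇒ W = (2/5, 3/5)
3. D is the midpoint of JZ ⇒ D = (3/14, 1/2)
4. C lies on line BJ with BC:CJ = 3:5 ⇒ C = (11/14, 0)
through D parallel to CV: direction (-11/14, 0); meets ZW at K = (1/2, 1/2)
K = Z + t·(W−Z) with t = 5/4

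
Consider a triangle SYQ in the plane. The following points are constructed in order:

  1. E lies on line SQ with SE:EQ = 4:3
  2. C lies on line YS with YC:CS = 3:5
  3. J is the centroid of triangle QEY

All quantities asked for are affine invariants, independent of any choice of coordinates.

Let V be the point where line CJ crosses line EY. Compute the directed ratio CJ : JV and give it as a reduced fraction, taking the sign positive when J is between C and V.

CJ:JV = -5/2

Work in coordinates with S = (0, 0), Y = (1, 0), Q = (0, 1).
1. E lies on line SQ with SE:EQ = 4:3 ⇒ E = (0, 4/7)
2. C lies on line YS with YC:CS = 3:5 ⇒ C = (5/8, 0)
3. J is the centroid of triangle QEY ⇒ J = (1/3, 11/21)
line CJ meets EY at V = (9/20, 11/35)
J = C + t·(V−C) with t = 5/3, so CJ:JV = 5/3:-2/3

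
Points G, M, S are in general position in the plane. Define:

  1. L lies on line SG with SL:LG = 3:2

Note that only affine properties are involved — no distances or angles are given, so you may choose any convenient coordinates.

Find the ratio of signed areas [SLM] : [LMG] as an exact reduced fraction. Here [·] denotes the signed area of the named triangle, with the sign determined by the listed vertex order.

[SLM]:[LMG] = -3/2

Work in coordinates with G = (0, 0), M = (1, 0), S = (0, 1).
1. L lies on line SG with SL:LG = 3:2 ⇒ L = (0, 2/5)
2·[SLM] = 3/5, 2·[LMG] = -2/5
[SLM]:[LMG] = 3/5:-2/5 = -3/2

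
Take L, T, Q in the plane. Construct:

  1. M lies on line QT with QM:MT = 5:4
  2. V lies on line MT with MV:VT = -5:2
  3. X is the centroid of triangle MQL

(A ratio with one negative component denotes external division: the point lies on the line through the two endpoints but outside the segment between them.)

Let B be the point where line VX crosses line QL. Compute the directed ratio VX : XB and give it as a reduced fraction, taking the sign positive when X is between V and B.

VX:XB = 6

Work in coordinates with L = (0, 0), T = (1, 0), Q = (0, 1).
1. M lies on line QT with QM:MT = 5:4 ⇒ M = (5/9, 4/9)
2. V lies on line MT with MV:VT = -5:2 ⇒ V = (35/27, -8/27)
3. X is the centroid of triangle MQL ⇒ X = (5/27, 13/27)
line VX meets QL at B = (0, 11/18)
X = V + t·(B−V) with t = 6/7, so VX:XB = 6/7:1/7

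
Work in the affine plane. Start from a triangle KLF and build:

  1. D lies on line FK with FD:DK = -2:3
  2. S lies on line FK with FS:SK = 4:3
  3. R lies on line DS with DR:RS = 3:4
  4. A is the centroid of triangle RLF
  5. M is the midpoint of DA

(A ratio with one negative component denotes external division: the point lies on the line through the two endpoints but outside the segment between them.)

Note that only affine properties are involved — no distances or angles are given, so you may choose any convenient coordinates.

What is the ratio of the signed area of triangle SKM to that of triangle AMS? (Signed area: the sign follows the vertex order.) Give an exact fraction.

Assign K = (0, 0), L = (1, 0), F = (0, 1) — the answer is frame-independent, so this choice is without loss of generality.
1. D lies on line FK with FD:DK = -2:3 ⇒ D = (0, 3)
2. S lies on line FK with FS:SK = 4:3 ⇒ S = (0, 3/7)
3. R lies on line DS with DR:RS = 3:4 ⇒ R = (0, 93/49)
4. A is the centroid of triangle RLF ⇒ A = (1/3, 142/147)
5. M is the midpoint of DA ⇒ M = (1/6, 583/294)
2·[SKM] = 1/14, 2·[AMS] = 3/7
[SKM]:[AMS] = 1/14:3/7 = 1/6

[SKM]:[AMS] = 1/6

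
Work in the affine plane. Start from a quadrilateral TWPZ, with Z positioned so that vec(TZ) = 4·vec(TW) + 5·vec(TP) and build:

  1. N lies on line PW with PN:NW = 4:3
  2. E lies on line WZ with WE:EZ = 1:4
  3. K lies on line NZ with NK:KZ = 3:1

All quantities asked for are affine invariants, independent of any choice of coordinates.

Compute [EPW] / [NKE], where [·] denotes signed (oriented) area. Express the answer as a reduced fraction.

[EPW]:[NKE] = -7/9

Choose coordinates T = (0, 0), W = (1, 0), P = (0, 1), Z = (4, 5).
1. N lies on line PW with PN:NW = 4:3 ⇒ N = (4/7, 3/7)
2. E lies on line WZ with WE:EZ = 1:4 ⇒ E = (8/5, 1)
3. K lies on line NZ with NK:KZ = 3:1 ⇒ K = (22/7, 27/7)
2·[EPW] = 8/5, 2·[NKE] = -72/35
[EPW]:[NKE] = 8/5:-72/35 = -7/9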